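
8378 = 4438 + 3940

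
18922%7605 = 3712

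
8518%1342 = 466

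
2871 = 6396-3525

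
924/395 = 2 + 134/395 ≈ 2.34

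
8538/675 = 2846/225 ≈ 12.65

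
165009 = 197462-32453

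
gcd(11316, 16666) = 2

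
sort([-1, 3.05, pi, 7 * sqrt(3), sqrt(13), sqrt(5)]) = [-1, sqrt(5), 3.05, pi, sqrt(13), 7 * sqrt(3)]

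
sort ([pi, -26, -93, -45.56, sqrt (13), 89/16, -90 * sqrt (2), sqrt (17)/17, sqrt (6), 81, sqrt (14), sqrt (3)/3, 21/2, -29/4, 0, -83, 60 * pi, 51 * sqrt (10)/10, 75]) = [-90 * sqrt (2), -93, -83, -45.56, -26, -29/4, 0, sqrt (17)/17, sqrt (3)/3, sqrt (6), pi, sqrt (13), sqrt (14), 89/16, 21/2, 51 * sqrt (10)/10, 75, 81, 60 * pi]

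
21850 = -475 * (-46)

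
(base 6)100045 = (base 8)17175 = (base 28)9ql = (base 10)7805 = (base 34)6pj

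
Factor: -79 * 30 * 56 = -1 * 2^4 * 3^1 * 5^1 * 7^1 * 79^1 = -132720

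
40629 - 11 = 40618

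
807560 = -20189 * (-40)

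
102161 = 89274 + 12887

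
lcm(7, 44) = 308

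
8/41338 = 4/20669 ≈ 0.000194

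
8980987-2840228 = 6140759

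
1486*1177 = 1749022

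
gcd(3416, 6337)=1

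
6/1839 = 2/613 ≈ 0.00326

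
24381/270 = 903/10 = 90.30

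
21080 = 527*40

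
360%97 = 69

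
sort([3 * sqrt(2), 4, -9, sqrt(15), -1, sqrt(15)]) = [-9, -1, sqrt(15), sqrt(15), 4, 3 * sqrt(2)]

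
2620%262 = 0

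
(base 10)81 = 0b1010001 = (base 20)41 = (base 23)3c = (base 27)30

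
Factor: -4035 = -1*3^1*5^1*269^1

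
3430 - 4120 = -690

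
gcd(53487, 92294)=1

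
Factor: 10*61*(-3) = -1*2^1*3^1*5^1*61^1 = -1830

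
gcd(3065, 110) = 5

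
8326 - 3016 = 5310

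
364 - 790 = -426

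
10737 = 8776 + 1961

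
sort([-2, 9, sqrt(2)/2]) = [-2, sqrt(2)/2, 9]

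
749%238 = 35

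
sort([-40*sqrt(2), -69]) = [-69, -40*sqrt(2)]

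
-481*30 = -14430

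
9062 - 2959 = 6103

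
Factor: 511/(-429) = -1*3^(-1)*7^1*11^(-1)*13^(-1)*73^1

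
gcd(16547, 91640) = 1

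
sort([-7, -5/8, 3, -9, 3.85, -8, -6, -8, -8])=[-9, -8, -8, -8, -7, -6, -5/8, 3, 3.85]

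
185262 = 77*2406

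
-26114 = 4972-31086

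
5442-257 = 5185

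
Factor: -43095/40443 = -1*5^1*13^1*61^(-1) = -65/61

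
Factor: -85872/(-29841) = 2^4*7^(-3)*29^(-1)*1789^1 = 28624/9947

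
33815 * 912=30839280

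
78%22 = 12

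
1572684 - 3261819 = -1689135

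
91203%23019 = 22146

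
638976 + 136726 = 775702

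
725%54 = 23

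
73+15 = 88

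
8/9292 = 2/2323 ≈ 0.000861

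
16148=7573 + 8575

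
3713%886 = 169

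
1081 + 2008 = 3089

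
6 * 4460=26760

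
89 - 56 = 33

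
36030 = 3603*10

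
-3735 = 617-4352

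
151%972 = 151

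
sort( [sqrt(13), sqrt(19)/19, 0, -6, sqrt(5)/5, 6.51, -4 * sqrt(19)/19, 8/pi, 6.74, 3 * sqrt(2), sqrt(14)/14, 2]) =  [-6, -4 * sqrt(19)/19, 0, sqrt(19)/19, sqrt(14)/14, sqrt(5)/5, 2, 8/pi, sqrt(13), 3 * sqrt(2), 6.51, 6.74]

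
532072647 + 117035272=649107919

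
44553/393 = 113+48/131 ≈ 113.37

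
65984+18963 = 84947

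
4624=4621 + 3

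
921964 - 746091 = 175873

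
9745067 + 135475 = 9880542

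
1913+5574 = 7487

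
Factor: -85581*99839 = -1*3^2*37^1*257^1*99839^1 = -8544321459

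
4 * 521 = 2084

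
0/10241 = 0 = 0.00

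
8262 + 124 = 8386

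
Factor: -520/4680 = -1 * 3^(-2) = -1/9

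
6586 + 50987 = 57573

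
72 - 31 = 41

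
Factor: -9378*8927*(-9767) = 2^1*3^2*79^1*113^1*521^1*9767^1 = 817667904402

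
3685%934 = 883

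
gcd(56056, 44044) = 4004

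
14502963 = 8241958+6261005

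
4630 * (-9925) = -45952750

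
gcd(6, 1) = 1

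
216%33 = 18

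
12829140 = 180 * 71273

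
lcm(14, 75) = 1050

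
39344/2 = 19672 = 19672.00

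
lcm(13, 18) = 234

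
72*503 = 36216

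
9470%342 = 236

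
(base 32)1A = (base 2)101010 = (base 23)1J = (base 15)2C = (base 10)42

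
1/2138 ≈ 0.000468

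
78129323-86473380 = -8344057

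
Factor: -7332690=-1 * 2^1 * 3^1 * 5^1 * 244423^1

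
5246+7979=13225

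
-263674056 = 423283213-686957269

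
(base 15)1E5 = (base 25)HF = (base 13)27B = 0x1B8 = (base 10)440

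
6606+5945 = 12551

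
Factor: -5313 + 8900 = 17^1*211^1 = 3587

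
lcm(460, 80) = 1840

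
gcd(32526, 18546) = 6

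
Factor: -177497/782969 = -1*11^(-1)*79^(-1)*197^1 = -197/869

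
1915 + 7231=9146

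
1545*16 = 24720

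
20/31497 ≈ 0.000635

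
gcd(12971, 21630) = 7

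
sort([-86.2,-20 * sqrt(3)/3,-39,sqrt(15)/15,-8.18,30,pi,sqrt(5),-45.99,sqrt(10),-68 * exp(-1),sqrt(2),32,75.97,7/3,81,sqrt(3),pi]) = [-86.2,-45.99,-39,-68 * exp(-1),-20 * sqrt(3)/3,-8.18,sqrt(15)/15,sqrt(2),sqrt(3),sqrt(5),7/3,pi,pi,sqrt(10),30,32,75.97,81]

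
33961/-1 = -33961 = -33961.00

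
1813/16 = 113 + 5/16 ≈ 113.31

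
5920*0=0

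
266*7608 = 2023728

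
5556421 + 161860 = 5718281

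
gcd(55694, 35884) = 2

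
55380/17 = 3257 + 11/17 ≈ 3257.65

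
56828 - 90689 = -33861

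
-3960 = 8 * (-495)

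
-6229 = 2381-8610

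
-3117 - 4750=-7867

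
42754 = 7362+35392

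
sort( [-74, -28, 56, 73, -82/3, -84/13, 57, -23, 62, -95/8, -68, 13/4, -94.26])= [-94.26, -74, -68, -28, -82/3, -23, -95/8, -84/13, 13/4, 56, 57, 62, 73]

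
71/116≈0.612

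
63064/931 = 67 + 687/931 ≈ 67.74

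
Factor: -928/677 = -1 * 2^5 * 29^1 * 677^(-1)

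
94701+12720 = 107421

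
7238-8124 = -886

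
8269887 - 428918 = 7840969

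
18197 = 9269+8928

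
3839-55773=-51934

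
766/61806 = 383/30903 ≈ 0.0124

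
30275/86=352 + 3/86 ≈ 352.03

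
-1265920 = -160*7912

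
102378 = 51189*2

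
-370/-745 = 74/149 ≈ 0.497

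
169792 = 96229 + 73563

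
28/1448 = 7/362 ≈ 0.0193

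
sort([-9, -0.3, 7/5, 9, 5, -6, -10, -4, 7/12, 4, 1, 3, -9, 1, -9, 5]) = [-10, -9, -9, -9, -6, -4, -0.3, 7/12, 1, 1, 7/5, 3, 4, 5, 5, 9]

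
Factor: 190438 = 2^1 * 95219^1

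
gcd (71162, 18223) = 1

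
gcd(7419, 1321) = 1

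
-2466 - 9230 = -11696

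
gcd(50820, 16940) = 16940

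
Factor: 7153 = 23^1*311^1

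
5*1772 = 8860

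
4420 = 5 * 884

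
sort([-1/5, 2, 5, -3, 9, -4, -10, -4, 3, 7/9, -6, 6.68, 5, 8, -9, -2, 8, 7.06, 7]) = [-10, -9, -6, -4, -4, -3, -2, -1/5, 7/9, 2, 3, 5, 5, 6.68, 7, 7.06, 8, 8, 9]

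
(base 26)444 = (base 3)10212011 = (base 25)4cc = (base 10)2812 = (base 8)5374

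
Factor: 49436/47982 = 2^1*3^(-1)*11^(-1)*17^1 = 34/33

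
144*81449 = 11728656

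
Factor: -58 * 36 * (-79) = 2^3 * 3^2 * 29^1 * 79^1 = 164952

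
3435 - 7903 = -4468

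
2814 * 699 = 1966986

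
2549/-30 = -84 - 29/30≈-84.97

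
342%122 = 98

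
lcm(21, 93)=651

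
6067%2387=1293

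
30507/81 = 376 + 17/27 ≈ 376.63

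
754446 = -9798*(-77)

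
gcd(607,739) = 1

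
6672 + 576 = 7248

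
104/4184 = 13/523≈0.0249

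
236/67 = 3 + 35/67 ≈ 3.52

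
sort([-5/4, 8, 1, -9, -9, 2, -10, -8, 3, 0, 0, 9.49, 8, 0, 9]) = [-10, -9, -9, -8, -5/4, 0, 0, 0, 1, 2, 3, 8, 8, 9, 9.49]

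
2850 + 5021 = 7871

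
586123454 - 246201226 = 339922228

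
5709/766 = 7 + 347/766 ≈ 7.45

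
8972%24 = 20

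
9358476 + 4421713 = 13780189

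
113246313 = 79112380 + 34133933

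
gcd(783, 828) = 9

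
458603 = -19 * (-24137)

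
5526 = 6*921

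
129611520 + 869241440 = 998852960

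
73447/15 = 4896 + 7/15 ≈ 4896.47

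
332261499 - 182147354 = 150114145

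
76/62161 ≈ 0.00122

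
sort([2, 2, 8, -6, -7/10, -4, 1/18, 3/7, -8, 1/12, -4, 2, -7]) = [-8, -7, -6, -4, -4, -7/10, 1/18, 1/12, 3/7, 2, 2, 2, 8]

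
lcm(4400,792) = 39600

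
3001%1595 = 1406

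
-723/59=-12 - 15/59 ≈ -12.25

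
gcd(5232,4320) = 48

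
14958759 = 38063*393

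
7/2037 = 1/291 ≈ 0.00344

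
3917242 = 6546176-2628934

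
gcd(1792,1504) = 32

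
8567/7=1223 + 6/7 ≈ 1223.86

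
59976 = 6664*9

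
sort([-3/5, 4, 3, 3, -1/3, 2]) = [-3/5, -1/3, 2, 3, 3, 4]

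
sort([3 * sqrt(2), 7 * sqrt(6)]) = [3 * sqrt(2), 7 * sqrt(6)]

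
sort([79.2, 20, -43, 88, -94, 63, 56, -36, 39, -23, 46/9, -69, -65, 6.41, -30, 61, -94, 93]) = [-94, -94, -69, -65, -43, -36, -30, -23, 46/9, 6.41, 20, 39, 56, 61, 63, 79.2, 88, 93]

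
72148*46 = 3318808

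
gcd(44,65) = 1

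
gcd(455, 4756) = 1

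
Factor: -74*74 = -1*2^2*37^2 = -5476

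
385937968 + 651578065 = 1037516033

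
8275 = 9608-1333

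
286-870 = -584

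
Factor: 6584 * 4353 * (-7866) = -1 * 2^4 * 3^3 * 19^1 * 23^1 * 823^1 * 1451^1 = -225440755632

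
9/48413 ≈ 0.000186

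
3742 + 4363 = 8105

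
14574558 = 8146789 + 6427769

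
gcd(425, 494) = 1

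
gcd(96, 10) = 2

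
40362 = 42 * 961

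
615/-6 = -102 - 1/2 = -102.50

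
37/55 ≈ 0.673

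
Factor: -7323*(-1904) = 2^4*3^1*7^1*17^1*2441^1 = 13942992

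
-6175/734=-8-303/734≈-8.41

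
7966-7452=514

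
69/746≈0.0925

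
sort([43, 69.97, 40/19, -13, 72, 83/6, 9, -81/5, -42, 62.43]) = [-42, -81/5, -13, 40/19, 9, 83/6, 43, 62.43, 69.97, 72]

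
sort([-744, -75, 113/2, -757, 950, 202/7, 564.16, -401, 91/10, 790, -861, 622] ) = [-861, -757, -744, -401, -75, 91/10, 202/7, 113/2, 564.16, 622, 790, 950] 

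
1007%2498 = 1007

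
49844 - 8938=40906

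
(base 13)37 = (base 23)20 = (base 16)2e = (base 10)46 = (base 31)1f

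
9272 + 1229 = 10501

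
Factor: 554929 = 47^1*11807^1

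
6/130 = 3/65 ≈ 0.0462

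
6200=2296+3904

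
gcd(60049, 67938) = 1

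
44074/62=710+27/31 ≈ 710.87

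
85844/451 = 7804/41 ≈ 190.34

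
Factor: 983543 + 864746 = 1848289^1 = 1848289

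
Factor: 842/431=2^1*421^1*431^(-1)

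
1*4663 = 4663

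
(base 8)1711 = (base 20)289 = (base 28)16h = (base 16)3c9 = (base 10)969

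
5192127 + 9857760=15049887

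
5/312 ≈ 0.0160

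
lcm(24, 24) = 24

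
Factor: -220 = -1*2^2*5^1*11^1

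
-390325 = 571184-961509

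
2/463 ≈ 0.00432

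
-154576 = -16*9661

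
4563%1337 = 552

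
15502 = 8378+7124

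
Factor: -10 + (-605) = -1 * 3^1 * 5^1 * 41^1 = -615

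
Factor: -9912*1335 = -1*2^3*3^2*5^1*7^1*59^1*89^1 = -13232520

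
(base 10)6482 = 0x1952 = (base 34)5km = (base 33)5ve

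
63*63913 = 4026519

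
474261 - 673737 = -199476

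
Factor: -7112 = -1*2^3*7^1*127^1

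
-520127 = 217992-738119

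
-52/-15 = 3+7/15 ≈ 3.47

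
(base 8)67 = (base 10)55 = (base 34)1l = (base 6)131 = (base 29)1q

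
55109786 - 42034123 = 13075663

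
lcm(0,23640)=0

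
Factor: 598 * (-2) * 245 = -1 * 2^2 * 5^1 * 7^2 * 13^1 * 23^1 = -293020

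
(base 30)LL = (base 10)651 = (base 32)KB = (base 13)3B1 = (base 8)1213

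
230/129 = 1 + 101/129 ≈ 1.78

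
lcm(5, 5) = 5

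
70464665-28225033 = 42239632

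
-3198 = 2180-5378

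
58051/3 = 19350+1/3 ≈ 19350.33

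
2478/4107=826/1369 ≈ 0.603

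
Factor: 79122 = 2^1*3^1*13187^1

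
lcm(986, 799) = 46342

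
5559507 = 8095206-2535699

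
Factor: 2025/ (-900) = -1*2^ (-2)*3^2 = -9/4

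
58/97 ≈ 0.598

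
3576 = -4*(-894)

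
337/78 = 4 + 25/78 ≈ 4.32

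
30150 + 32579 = 62729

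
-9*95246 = -857214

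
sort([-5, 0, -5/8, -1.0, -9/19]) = [-5, -1.0, -5/8, -9/19, 0]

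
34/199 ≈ 0.171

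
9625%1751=870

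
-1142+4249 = 3107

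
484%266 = 218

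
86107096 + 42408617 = 128515713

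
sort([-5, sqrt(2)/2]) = [-5, sqrt(2)/2]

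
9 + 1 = 10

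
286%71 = 2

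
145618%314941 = 145618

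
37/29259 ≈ 0.00126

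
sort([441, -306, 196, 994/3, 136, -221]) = [-306, -221, 136, 196, 994/3, 441]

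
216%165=51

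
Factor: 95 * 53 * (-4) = -1 * 2^2 * 5^1 * 19^1 * 53^1 = -20140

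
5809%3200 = 2609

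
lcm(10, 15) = 30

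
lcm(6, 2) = 6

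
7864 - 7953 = -89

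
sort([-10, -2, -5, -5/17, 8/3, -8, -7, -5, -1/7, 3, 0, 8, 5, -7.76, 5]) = [-10, -8, -7.76, -7, -5, -5, -2, -5/17, -1/7, 0, 8/3, 3, 5, 5, 8]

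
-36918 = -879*42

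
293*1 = 293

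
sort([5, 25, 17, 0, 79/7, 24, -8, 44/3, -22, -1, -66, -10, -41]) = [-66, -41, -22, -10, -8, -1, 0, 5, 79/7, 44/3, 17, 24, 25]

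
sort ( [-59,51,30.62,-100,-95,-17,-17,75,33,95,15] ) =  [-100,-95,-59,-17,-17,15,30.62,33,51,75,95] 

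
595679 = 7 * 85097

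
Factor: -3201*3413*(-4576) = 2^5*3^1*11^2*13^1*97^1*3413^1 = 49992859488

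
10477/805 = 13 + 12/805 ≈ 13.01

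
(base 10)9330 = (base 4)2101302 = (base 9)13716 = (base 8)22162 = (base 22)j62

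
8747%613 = 165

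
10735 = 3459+7276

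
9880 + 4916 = 14796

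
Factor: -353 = -1*353^1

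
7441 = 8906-1465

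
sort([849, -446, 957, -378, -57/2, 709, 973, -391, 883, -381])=[-446, -391, -381, -378, -57/2, 709, 849, 883, 957, 973]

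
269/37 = 7 + 10/37≈7.27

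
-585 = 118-703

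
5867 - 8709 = -2842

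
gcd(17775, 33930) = 45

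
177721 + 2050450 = 2228171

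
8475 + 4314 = 12789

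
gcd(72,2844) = 36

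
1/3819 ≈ 0.000262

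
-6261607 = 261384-6522991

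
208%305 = 208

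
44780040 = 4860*9214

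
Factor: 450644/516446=2^1 * 7^(-1) * 37^(-1) * 113^1=226/259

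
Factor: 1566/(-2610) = -1*3^1*5^(-1) = -3/5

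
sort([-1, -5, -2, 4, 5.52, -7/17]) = [-5, -2, -1, -7/17, 4, 5.52]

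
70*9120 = 638400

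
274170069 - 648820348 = -374650279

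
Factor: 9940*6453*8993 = 2^2*3^3*5^1*7^1*17^1*23^2*71^1*239^1 = 576836380260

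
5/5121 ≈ 0.000976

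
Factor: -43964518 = -1 * 2^1 * 13^1 * 19^1 * 88997^1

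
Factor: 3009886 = 2^1*11^1*136813^1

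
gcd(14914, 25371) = 1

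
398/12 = 33 + 1/6 ≈ 33.17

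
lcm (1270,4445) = 8890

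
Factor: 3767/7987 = 7^ (-2) * 163^ (-1) * 3767^1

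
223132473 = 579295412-356162939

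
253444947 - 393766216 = -140321269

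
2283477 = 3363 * 679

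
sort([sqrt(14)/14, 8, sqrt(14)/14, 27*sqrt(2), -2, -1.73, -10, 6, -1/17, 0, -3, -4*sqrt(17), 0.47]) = [-4*sqrt(17), -10, -3, -2, -1.73, -1/17, 0, sqrt(14)/14, sqrt(14)/14, 0.47, 6, 8, 27*sqrt(2)]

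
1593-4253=-2660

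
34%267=34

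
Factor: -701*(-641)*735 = 3^1*5^1*7^2*641^1*701^1 = 330265635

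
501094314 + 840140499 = 1341234813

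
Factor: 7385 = 5^1*7^1*211^1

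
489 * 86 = 42054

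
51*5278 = 269178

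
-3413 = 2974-6387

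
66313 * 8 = 530504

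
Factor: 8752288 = 2^5 * 479^1 * 571^1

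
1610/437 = 70/19 ≈ 3.68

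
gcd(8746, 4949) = 1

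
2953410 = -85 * (-34746)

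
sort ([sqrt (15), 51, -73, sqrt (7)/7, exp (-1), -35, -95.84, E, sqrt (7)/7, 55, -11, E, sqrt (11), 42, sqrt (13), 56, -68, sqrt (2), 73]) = [-95.84, -73, -68, -35, -11, exp (-1), sqrt (7)/7, sqrt (7)/7, sqrt (2), E, E, sqrt (11), sqrt (13), sqrt (15), 42, 51, 55, 56, 73]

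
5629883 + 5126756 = 10756639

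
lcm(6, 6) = 6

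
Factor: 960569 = 960569^1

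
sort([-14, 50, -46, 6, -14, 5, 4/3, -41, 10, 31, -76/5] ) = [-46, -41, -76/5, -14, -14, 4/3, 5, 6, 10, 31, 50] 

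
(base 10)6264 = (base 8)14170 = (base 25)a0e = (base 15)1cc9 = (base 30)6so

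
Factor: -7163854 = -1*2^1*3581927^1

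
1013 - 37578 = -36565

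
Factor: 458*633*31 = 2^1*3^1*31^1*211^1*229^1 = 8987334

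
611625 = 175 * 3495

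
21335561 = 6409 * 3329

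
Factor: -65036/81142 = -1*2^1*29^(-1)*71^1*229^1*1399^(-1) = -32518/40571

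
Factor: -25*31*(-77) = 5^2*7^1*11^1*31^1 = 59675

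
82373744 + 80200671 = 162574415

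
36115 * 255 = 9209325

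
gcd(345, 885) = 15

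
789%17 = 7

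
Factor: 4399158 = 2^1 * 3^1 * 17^2 * 43^1 * 59^1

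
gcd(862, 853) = 1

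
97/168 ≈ 0.577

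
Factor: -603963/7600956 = -1*2^(-2)*3^2*11^(-1)*89^(-1)*647^(-1)*22369^1 = -201321/2533652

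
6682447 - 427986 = 6254461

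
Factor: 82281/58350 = 2^(-1)*5^(-2)*389^(-1)*27427^1 = 27427/19450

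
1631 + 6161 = 7792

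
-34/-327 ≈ 0.104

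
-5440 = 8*(-680)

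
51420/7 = 7345 + 5/7 ≈ 7345.71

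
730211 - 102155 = 628056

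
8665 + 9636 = 18301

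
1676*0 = 0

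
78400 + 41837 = 120237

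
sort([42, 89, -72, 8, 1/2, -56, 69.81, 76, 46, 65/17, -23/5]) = [-72, -56, -23/5, 1/2, 65/17, 8, 42, 46, 69.81, 76, 89]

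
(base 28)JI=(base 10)550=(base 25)M0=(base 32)H6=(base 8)1046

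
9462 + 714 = 10176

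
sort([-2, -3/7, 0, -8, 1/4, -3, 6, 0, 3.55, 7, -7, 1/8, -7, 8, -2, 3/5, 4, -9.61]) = [-9.61, -8, -7, -7, -3, -2, -2, -3/7, 0, 0, 1/8, 1/4, 3/5, 3.55, 4, 6, 7, 8]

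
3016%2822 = 194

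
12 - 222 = -210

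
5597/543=10 + 167/543 ≈ 10.31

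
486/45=54/5=10.80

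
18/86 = 9/43 ≈ 0.209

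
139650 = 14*9975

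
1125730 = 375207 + 750523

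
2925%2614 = 311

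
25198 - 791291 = -766093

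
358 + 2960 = 3318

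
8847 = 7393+1454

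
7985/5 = 1597 = 1597.00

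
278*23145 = 6434310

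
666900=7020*95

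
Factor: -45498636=-1*2^2*3^2*229^1*5519^1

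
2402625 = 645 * 3725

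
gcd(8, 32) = 8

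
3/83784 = 1/27928 ≈ 0.0000358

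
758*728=551824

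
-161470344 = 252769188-414239532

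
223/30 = 7 + 13/30 ≈ 7.43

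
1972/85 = 23 + 1/5 = 23.20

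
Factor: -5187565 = -1*5^1*293^1*3541^1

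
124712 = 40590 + 84122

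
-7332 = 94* (-78)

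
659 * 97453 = 64221527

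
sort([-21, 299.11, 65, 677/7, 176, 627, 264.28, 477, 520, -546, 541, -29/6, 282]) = [-546, -21, -29/6, 65, 677/7, 176, 264.28, 282, 299.11, 477, 520, 541, 627]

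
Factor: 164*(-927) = -1*2^2*3^2*41^1*103^1 = -152028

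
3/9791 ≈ 0.000306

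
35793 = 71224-35431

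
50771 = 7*7253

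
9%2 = 1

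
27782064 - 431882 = 27350182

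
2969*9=26721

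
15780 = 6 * 2630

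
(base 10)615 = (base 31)jq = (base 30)kf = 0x267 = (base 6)2503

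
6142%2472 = 1198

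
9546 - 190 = 9356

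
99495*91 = 9054045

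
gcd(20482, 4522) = 266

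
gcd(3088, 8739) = 1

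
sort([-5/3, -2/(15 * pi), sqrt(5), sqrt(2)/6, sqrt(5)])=[-5/3, -2/(15 * pi), sqrt(2)/6, sqrt(5), sqrt(5)]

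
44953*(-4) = -179812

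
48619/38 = 1279 + 17/38 ≈ 1279.45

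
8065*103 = 830695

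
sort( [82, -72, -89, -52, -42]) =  [-89, -72, -52, -42, 82]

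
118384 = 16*7399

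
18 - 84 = -66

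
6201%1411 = 557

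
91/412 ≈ 0.221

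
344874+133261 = 478135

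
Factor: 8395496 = 2^3*1049437^1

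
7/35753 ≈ 0.000196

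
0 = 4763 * 0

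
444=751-307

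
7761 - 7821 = -60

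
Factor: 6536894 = 2^1 * 7^3 * 13^1 * 733^1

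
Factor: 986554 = 2^1*493277^1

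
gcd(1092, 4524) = 156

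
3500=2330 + 1170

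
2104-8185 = -6081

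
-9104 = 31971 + -41075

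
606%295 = 16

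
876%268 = 72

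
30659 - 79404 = -48745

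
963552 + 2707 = 966259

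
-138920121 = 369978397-508898518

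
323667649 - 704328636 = -380660987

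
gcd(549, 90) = 9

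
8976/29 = 309+15/29 ≈ 309.52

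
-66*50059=-3303894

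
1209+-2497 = -1288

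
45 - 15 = 30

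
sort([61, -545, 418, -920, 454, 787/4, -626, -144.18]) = [-920, -626, -545, -144.18, 61, 787/4, 418, 454]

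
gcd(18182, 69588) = 2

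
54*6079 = 328266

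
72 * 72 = 5184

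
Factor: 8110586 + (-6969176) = 2^1*3^1*5^1*38047^1 = 1141410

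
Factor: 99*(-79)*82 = -1*2^1*3^2*11^1*41^1*79^1 = -641322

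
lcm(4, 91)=364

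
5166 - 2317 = 2849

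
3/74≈0.0405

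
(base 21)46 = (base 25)3f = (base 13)6c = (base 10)90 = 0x5a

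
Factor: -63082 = -1*2^1*31541^1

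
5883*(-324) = -1906092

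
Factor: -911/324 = -1*2^(-2)*3^(-4)*911^1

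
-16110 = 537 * (-30)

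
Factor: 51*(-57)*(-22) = 2^1*3^2*11^1*17^1*19^1 = 63954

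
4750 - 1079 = 3671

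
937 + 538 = 1475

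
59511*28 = 1666308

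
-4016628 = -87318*46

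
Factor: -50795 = -1 * 5^1 * 10159^1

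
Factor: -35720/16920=-1 * 3^(-2) * 19^1=-19/9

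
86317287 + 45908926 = 132226213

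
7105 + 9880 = 16985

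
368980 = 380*971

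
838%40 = 38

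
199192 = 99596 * 2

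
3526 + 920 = 4446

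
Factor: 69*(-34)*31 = -1*2^1*3^1*17^1*23^1*31^1 = -72726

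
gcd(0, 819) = 819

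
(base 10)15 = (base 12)13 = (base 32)f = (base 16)f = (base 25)f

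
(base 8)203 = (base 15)8b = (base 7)245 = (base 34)3t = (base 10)131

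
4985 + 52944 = 57929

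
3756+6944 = 10700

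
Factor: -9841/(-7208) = 2^(-3)*13^1*17^(-1)*53^(-1)*757^1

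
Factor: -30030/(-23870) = 3^1 * 13^1 * 31^(-1) = 39/31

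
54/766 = 27/383 ≈ 0.0705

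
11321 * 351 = 3973671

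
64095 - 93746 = -29651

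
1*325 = 325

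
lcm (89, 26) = 2314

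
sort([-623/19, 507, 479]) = [-623/19, 479, 507]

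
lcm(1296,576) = 5184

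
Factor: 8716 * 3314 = 2^3 * 1657^1 * 2179^1 = 28884824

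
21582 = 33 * 654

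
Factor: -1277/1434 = -1*2^ (-1)*3^ (-1)*239^ (-1)*1277^1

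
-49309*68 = -3353012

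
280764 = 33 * 8508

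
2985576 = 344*8679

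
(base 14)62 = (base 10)86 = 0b1010110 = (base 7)152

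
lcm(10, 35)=70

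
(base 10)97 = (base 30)37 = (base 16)61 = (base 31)34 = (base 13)76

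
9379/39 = 240 + 19/39 ≈ 240.49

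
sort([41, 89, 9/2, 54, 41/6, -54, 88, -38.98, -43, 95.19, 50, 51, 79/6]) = [-54, -43, -38.98, 9/2, 41/6, 79/6, 41, 50, 51, 54, 88, 89, 95.19]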